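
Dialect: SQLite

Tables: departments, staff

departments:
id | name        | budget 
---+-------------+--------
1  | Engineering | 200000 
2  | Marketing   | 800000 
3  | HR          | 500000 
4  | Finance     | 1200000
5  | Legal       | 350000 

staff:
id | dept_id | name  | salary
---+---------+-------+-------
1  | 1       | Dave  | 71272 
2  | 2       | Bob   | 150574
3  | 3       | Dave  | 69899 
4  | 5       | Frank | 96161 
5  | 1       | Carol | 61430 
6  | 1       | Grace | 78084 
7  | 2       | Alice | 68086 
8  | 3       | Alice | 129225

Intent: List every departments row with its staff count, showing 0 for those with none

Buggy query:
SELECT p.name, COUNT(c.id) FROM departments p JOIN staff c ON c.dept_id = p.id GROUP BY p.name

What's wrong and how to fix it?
Bug: INNER JOIN drops departments rows that have no matching staff rows

Fix: Switch to LEFT JOIN to retain unmatched parent rows

Corrected query:
SELECT p.name, COUNT(c.id) FROM departments p LEFT JOIN staff c ON c.dept_id = p.id GROUP BY p.name

Result:
name        | COUNT(c.id)
------------+------------
Engineering | 3          
Finance     | 0          
HR          | 2          
Legal       | 1          
Marketing   | 2          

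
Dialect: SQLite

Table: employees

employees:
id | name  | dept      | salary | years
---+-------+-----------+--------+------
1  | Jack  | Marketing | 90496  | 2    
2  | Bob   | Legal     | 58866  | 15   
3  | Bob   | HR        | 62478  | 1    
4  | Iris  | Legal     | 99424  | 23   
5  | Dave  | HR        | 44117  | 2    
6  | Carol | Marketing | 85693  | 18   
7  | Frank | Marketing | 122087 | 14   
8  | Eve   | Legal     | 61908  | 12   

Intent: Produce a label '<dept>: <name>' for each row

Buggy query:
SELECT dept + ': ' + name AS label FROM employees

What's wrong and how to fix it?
Bug: '+' is numeric addition; on text columns SQLite converts them to 0 instead of concatenating

Fix: Use the || operator for string concatenation

Corrected query:
SELECT dept || ': ' || name AS label FROM employees

Result:
label           
----------------
Marketing: Jack 
Legal: Bob      
HR: Bob         
Legal: Iris     
HR: Dave        
Marketing: Carol
Marketing: Frank
Legal: Eve      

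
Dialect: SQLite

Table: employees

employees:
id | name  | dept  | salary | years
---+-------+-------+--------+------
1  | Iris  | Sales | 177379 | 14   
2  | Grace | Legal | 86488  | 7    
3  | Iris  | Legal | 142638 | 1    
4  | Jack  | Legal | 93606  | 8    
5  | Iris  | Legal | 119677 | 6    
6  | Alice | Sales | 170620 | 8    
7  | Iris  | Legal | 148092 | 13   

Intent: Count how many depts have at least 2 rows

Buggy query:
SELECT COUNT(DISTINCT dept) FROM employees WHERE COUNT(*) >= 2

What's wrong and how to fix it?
Bug: WHERE filters individual rows, not groups, so a group-level COUNT is invalid there

Fix: Group first with HAVING COUNT(*) >= 2, then COUNT the resulting groups

Corrected query:
SELECT COUNT(*) FROM (SELECT dept FROM employees GROUP BY dept HAVING COUNT(*) >= 2)

Result:
COUNT(*)
--------
2       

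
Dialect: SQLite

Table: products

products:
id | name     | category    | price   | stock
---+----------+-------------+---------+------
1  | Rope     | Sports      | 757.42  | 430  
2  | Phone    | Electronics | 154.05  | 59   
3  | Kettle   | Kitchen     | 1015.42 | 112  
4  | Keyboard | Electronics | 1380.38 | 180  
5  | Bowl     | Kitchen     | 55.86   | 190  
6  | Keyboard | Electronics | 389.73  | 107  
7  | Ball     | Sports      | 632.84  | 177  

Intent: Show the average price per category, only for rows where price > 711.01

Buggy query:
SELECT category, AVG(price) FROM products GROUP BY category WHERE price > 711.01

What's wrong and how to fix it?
Bug: WHERE cannot follow GROUP BY

Fix: Move the WHERE clause before GROUP BY

Corrected query:
SELECT category, AVG(price) FROM products WHERE price > 711.01 GROUP BY category

Result:
category    | AVG(price)
------------+-----------
Electronics | 1380.38   
Kitchen     | 1015.42   
Sports      | 757.42    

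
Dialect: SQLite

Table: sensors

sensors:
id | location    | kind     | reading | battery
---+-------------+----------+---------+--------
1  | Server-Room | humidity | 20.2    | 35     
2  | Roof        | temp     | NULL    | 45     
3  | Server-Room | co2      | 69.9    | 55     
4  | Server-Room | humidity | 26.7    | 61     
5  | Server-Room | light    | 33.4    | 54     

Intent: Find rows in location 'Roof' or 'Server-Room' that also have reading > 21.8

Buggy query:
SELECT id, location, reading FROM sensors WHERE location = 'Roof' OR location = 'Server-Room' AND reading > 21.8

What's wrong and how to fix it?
Bug: AND binds tighter than OR, so this parses as location = 'Roof' OR (location = 'Server-Room' AND reading > 21.8)

Fix: Add parentheses around the OR so the AND applies to both alternatives

Corrected query:
SELECT id, location, reading FROM sensors WHERE (location = 'Roof' OR location = 'Server-Room') AND reading > 21.8

Result:
id | location    | reading
---+-------------+--------
3  | Server-Room | 69.9   
4  | Server-Room | 26.7   
5  | Server-Room | 33.4   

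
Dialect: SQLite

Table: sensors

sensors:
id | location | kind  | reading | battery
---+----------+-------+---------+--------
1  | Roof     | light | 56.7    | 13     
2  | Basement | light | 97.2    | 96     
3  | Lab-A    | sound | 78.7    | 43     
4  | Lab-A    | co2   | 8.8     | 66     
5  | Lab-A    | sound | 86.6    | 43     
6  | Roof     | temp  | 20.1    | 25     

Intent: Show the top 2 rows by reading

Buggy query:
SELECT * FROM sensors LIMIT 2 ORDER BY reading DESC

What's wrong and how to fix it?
Bug: ORDER BY cannot follow LIMIT; LIMIT is the final clause

Fix: Sort with ORDER BY, then apply LIMIT

Corrected query:
SELECT * FROM sensors ORDER BY reading DESC LIMIT 2

Result:
id | location | kind  | reading | battery
---+----------+-------+---------+--------
2  | Basement | light | 97.2    | 96     
5  | Lab-A    | sound | 86.6    | 43     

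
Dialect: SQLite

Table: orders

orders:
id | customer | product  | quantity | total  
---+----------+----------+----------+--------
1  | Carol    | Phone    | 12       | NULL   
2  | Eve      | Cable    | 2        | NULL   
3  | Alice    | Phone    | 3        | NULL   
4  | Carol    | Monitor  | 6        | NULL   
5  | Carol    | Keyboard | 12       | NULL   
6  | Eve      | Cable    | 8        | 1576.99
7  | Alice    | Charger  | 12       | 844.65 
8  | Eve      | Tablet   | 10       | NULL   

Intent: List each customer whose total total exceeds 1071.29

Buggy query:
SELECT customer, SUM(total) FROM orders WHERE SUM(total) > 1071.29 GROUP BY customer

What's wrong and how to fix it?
Bug: WHERE runs before GROUP BY, so aggregates aren't available there

Fix: Use HAVING (which filters groups after aggregation) instead of WHERE

Corrected query:
SELECT customer, SUM(total) FROM orders GROUP BY customer HAVING SUM(total) > 1071.29

Result:
customer | SUM(total)
---------+-----------
Eve      | 1576.99   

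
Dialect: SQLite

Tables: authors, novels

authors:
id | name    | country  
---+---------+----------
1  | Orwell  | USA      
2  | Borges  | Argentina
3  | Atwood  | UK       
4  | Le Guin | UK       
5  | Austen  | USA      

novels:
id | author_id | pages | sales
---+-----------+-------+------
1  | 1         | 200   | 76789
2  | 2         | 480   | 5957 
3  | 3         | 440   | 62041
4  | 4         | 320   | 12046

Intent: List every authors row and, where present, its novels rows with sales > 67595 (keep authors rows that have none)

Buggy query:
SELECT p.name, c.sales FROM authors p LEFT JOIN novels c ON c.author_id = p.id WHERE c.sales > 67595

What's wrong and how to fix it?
Bug: A WHERE condition on the right-hand table after LEFT JOIN drops unmatched parents

Fix: Put 'c.sales > 67595' in the JOIN's ON clause instead of WHERE

Corrected query:
SELECT p.name, c.sales FROM authors p LEFT JOIN novels c ON c.author_id = p.id AND c.sales > 67595

Result:
name    | sales
--------+------
Orwell  | 76789
Borges  | NULL 
Atwood  | NULL 
Le Guin | NULL 
Austen  | NULL 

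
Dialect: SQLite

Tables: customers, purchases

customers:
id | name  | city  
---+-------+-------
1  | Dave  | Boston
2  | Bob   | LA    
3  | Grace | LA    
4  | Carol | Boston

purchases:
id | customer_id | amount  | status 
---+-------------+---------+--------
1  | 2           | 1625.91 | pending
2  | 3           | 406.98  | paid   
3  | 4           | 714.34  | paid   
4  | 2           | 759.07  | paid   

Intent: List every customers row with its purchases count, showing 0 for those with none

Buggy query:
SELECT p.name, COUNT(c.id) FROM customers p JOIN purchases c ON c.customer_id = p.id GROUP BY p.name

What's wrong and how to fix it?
Bug: INNER JOIN drops customers rows that have no matching purchases rows

Fix: Switch to LEFT JOIN to retain unmatched parent rows

Corrected query:
SELECT p.name, COUNT(c.id) FROM customers p LEFT JOIN purchases c ON c.customer_id = p.id GROUP BY p.name

Result:
name  | COUNT(c.id)
------+------------
Bob   | 2          
Carol | 1          
Dave  | 0          
Grace | 1          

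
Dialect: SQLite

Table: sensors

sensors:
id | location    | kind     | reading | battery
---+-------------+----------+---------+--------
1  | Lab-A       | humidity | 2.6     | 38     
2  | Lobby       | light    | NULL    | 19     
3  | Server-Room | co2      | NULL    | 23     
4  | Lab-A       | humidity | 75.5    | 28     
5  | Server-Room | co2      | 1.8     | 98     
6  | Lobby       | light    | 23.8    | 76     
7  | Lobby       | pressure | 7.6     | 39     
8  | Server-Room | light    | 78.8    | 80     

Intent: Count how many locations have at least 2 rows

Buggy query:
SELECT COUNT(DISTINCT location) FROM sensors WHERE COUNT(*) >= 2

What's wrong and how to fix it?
Bug: WHERE filters individual rows, not groups, so a group-level COUNT is invalid there

Fix: Group first with HAVING COUNT(*) >= 2, then COUNT the resulting groups

Corrected query:
SELECT COUNT(*) FROM (SELECT location FROM sensors GROUP BY location HAVING COUNT(*) >= 2)

Result:
COUNT(*)
--------
3       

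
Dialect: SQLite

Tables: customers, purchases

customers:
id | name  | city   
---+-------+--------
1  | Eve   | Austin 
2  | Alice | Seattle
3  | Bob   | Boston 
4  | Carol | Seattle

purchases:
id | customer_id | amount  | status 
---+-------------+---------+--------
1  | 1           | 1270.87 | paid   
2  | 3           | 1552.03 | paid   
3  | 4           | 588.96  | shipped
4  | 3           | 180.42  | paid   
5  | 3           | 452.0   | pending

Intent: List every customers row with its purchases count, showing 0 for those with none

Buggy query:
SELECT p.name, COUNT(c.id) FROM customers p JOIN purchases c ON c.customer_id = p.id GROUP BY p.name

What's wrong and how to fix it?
Bug: INNER JOIN drops customers rows that have no matching purchases rows

Fix: Switch to LEFT JOIN to retain unmatched parent rows

Corrected query:
SELECT p.name, COUNT(c.id) FROM customers p LEFT JOIN purchases c ON c.customer_id = p.id GROUP BY p.name

Result:
name  | COUNT(c.id)
------+------------
Alice | 0          
Bob   | 3          
Carol | 1          
Eve   | 1          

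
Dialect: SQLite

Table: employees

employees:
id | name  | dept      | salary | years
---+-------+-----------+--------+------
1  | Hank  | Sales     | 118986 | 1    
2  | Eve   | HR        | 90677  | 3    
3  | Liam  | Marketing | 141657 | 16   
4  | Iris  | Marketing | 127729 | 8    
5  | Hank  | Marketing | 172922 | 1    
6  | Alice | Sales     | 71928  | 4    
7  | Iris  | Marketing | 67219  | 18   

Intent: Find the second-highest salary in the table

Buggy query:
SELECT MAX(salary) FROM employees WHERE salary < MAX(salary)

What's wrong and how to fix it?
Bug: The inner MAX is an aggregate inside WHERE, which is not allowed

Fix: Put the inner MAX in a scalar subquery

Corrected query:
SELECT MAX(salary) FROM employees WHERE salary < (SELECT MAX(salary) FROM employees)

Result:
MAX(salary)
-----------
141657     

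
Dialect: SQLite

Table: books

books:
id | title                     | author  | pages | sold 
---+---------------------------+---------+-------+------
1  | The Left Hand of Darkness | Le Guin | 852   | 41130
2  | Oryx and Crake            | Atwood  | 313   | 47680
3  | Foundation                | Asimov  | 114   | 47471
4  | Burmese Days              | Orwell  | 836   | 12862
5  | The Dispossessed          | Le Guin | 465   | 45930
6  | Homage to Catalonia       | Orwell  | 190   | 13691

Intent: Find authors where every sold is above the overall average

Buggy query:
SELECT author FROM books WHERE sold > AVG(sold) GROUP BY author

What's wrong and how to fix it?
Bug: AVG() is an aggregate; it can't sit directly in WHERE

Fix: Compute the overall average in a scalar subquery and compare each group's MIN against it in HAVING

Corrected query:
SELECT author FROM books GROUP BY author HAVING MIN(sold) > (SELECT AVG(sold) FROM books)

Result:
author 
-------
Asimov 
Atwood 
Le Guin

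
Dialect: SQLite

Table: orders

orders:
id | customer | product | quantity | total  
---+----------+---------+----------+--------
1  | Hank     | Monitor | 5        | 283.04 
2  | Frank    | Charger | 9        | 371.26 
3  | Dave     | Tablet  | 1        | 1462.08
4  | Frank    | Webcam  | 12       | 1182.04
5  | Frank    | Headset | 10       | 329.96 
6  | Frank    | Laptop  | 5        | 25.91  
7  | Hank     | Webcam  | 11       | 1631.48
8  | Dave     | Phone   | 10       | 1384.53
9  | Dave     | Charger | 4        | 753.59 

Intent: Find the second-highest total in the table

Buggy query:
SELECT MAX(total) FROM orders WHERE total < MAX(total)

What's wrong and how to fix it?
Bug: MAX(total) on the right of the comparison is an aggregate-in-WHERE error

Fix: Compute the overall MAX in a subquery, then take MAX of rows below it

Corrected query:
SELECT MAX(total) FROM orders WHERE total < (SELECT MAX(total) FROM orders)

Result:
MAX(total)
----------
1462.08   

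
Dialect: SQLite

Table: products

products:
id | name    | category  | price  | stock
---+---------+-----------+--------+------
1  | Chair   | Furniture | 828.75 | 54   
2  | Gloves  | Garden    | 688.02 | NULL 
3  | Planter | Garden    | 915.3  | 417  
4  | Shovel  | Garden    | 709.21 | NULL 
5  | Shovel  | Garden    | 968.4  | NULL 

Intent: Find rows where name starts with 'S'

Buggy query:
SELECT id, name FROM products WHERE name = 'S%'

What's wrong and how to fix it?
Bug: Wildcards only work with LIKE; '=' treats '%' as a literal character

Fix: Replace '=' with LIKE so 'S%' is treated as a pattern

Corrected query:
SELECT id, name FROM products WHERE name LIKE 'S%'

Result:
id | name  
---+-------
4  | Shovel
5  | Shovel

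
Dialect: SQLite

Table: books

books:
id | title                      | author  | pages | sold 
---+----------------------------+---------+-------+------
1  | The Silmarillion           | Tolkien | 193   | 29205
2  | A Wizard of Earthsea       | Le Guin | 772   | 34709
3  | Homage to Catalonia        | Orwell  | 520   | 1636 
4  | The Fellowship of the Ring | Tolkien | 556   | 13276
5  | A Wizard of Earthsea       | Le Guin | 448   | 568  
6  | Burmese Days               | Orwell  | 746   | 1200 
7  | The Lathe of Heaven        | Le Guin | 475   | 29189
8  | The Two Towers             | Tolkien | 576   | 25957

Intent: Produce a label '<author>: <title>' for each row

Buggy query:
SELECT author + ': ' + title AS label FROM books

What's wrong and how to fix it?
Bug: SQLite uses || for string concatenation; + coerces text to numbers (yielding 0)

Fix: Use the || operator for string concatenation

Corrected query:
SELECT author || ': ' || title AS label FROM books

Result:
label                              
-----------------------------------
Tolkien: The Silmarillion          
Le Guin: A Wizard of Earthsea      
Orwell: Homage to Catalonia        
Tolkien: The Fellowship of the Ring
Le Guin: A Wizard of Earthsea      
Orwell: Burmese Days               
Le Guin: The Lathe of Heaven       
Tolkien: The Two Towers            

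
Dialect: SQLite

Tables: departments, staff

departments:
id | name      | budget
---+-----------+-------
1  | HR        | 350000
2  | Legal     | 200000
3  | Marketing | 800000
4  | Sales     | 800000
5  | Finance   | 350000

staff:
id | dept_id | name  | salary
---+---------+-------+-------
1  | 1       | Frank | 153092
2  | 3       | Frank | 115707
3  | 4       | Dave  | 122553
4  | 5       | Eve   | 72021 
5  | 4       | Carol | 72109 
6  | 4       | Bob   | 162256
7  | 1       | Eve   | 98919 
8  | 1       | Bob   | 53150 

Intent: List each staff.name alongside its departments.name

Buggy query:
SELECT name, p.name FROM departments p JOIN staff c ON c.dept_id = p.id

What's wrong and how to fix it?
Bug: Both tables have a 'name' column; the unqualified reference is ambiguous

Fix: Qualify the column with its table alias (c.name)

Corrected query:
SELECT c.name, p.name FROM departments p JOIN staff c ON c.dept_id = p.id

Result:
name  | name     
------+----------
Frank | HR       
Frank | Marketing
Dave  | Sales    
Eve   | Finance  
Carol | Sales    
Bob   | Sales    
Eve   | HR       
Bob   | HR       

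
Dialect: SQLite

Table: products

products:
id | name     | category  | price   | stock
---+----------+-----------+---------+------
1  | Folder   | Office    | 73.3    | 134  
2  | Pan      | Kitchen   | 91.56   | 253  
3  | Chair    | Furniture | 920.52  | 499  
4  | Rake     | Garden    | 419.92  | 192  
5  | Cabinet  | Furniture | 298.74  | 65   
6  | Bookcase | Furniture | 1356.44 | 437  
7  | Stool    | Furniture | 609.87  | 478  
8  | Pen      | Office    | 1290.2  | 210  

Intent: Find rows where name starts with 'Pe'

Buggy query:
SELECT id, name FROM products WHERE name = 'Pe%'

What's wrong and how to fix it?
Bug: Wildcards only work with LIKE; '=' treats '%' as a literal character

Fix: Use LIKE for wildcard pattern matching

Corrected query:
SELECT id, name FROM products WHERE name LIKE 'Pe%'

Result:
id | name
---+-----
8  | Pen 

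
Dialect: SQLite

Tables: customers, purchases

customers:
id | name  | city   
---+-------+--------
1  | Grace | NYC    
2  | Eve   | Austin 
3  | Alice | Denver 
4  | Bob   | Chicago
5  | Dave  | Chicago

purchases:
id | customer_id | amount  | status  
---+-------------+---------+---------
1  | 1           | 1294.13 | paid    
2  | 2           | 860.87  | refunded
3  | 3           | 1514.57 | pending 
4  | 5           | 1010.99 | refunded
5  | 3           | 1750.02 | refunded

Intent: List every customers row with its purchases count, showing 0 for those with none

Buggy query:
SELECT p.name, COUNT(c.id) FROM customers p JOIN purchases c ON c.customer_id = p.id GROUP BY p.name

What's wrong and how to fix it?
Bug: INNER JOIN drops customers rows that have no matching purchases rows

Fix: Switch to LEFT JOIN to retain unmatched parent rows

Corrected query:
SELECT p.name, COUNT(c.id) FROM customers p LEFT JOIN purchases c ON c.customer_id = p.id GROUP BY p.name

Result:
name  | COUNT(c.id)
------+------------
Alice | 2          
Bob   | 0          
Dave  | 1          
Eve   | 1          
Grace | 1          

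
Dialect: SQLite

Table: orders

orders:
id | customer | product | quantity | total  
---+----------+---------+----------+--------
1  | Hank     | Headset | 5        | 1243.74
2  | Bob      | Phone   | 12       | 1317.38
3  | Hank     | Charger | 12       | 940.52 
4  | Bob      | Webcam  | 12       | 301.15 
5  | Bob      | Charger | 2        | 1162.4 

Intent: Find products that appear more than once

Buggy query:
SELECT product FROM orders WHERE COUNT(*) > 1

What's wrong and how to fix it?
Bug: WHERE can't reference COUNT(*); aggregates are computed after WHERE

Fix: Group first, then use HAVING for the count condition

Corrected query:
SELECT product FROM orders GROUP BY product HAVING COUNT(*) > 1

Result:
product
-------
Charger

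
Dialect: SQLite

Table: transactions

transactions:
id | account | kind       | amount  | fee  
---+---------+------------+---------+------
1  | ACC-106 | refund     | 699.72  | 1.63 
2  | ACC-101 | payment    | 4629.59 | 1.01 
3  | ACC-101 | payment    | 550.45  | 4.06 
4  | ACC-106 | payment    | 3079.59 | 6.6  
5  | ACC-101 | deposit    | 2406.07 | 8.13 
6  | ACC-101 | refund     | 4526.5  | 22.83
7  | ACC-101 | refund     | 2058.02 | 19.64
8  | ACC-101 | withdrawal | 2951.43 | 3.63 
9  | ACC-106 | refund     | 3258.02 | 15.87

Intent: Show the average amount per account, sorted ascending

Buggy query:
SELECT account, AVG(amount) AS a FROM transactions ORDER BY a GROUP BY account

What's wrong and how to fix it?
Bug: GROUP BY must precede ORDER BY

Fix: Reorder: SELECT … FROM … GROUP BY … ORDER BY …

Corrected query:
SELECT account, AVG(amount) AS a FROM transactions GROUP BY account ORDER BY a

Result:
account | a          
--------+------------
ACC-106 | 2345.776667
ACC-101 | 2853.676667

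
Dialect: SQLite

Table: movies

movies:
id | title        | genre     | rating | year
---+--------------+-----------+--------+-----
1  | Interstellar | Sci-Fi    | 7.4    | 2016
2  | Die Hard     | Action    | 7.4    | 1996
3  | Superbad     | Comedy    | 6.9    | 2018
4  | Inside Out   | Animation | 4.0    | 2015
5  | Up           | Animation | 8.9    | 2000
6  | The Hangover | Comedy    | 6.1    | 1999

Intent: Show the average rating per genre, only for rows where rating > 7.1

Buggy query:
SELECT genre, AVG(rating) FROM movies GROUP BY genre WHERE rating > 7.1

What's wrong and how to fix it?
Bug: Row-level WHERE must come before GROUP BY in the clause order

Fix: Place WHERE between FROM and GROUP BY

Corrected query:
SELECT genre, AVG(rating) FROM movies WHERE rating > 7.1 GROUP BY genre

Result:
genre     | AVG(rating)
----------+------------
Action    | 7.4        
Animation | 8.9        
Sci-Fi    | 7.4        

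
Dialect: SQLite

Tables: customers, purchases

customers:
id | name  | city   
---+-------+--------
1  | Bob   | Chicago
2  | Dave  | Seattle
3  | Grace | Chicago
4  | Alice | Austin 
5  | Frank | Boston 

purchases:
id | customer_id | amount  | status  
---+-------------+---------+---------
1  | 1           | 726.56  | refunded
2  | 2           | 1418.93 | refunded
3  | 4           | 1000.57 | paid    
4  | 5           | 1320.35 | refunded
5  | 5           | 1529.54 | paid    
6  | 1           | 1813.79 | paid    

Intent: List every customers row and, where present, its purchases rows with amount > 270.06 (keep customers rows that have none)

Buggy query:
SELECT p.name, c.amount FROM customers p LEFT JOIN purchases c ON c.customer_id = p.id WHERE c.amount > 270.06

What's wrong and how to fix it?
Bug: Filtering c.amount in WHERE discards the NULL rows produced by LEFT JOIN, turning it into an inner join

Fix: Put 'c.amount > 270.06' in the JOIN's ON clause instead of WHERE

Corrected query:
SELECT p.name, c.amount FROM customers p LEFT JOIN purchases c ON c.customer_id = p.id AND c.amount > 270.06

Result:
name  | amount 
------+--------
Bob   | 726.56 
Bob   | 1813.79
Dave  | 1418.93
Grace | NULL   
Alice | 1000.57
Frank | 1320.35
Frank | 1529.54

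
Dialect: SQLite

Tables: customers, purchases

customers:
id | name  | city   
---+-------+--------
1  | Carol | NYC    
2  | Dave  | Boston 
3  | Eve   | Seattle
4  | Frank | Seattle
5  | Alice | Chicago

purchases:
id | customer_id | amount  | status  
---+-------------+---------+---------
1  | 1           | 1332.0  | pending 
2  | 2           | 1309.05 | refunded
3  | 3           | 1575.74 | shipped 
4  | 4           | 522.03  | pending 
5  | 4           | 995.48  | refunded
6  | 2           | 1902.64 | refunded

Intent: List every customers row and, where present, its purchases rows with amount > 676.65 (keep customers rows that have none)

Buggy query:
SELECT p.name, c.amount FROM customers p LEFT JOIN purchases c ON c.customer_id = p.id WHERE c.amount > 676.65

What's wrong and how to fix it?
Bug: Filtering c.amount in WHERE discards the NULL rows produced by LEFT JOIN, turning it into an inner join

Fix: Move the right-table condition into the ON clause so unmatched parents are kept

Corrected query:
SELECT p.name, c.amount FROM customers p LEFT JOIN purchases c ON c.customer_id = p.id AND c.amount > 676.65

Result:
name  | amount 
------+--------
Carol | 1332   
Dave  | 1309.05
Dave  | 1902.64
Eve   | 1575.74
Frank | 995.48 
Alice | NULL   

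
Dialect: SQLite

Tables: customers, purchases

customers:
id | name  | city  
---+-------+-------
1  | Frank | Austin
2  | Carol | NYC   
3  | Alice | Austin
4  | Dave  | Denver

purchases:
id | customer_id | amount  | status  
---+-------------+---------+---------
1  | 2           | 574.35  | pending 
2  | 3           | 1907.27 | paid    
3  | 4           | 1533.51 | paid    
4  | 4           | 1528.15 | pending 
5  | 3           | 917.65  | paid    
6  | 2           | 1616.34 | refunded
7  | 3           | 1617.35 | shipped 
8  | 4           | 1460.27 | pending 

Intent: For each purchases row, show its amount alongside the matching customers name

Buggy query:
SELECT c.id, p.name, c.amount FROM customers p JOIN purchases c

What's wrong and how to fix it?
Bug: Missing join condition: each purchases row is matched to all customers rows instead of just its own

Fix: Specify the join condition linking the foreign key to the parent id

Corrected query:
SELECT c.id, p.name, c.amount FROM customers p JOIN purchases c ON c.customer_id = p.id

Result:
id | name  | amount 
---+-------+--------
1  | Carol | 574.35 
2  | Alice | 1907.27
3  | Dave  | 1533.51
4  | Dave  | 1528.15
5  | Alice | 917.65 
6  | Carol | 1616.34
7  | Alice | 1617.35
8  | Dave  | 1460.27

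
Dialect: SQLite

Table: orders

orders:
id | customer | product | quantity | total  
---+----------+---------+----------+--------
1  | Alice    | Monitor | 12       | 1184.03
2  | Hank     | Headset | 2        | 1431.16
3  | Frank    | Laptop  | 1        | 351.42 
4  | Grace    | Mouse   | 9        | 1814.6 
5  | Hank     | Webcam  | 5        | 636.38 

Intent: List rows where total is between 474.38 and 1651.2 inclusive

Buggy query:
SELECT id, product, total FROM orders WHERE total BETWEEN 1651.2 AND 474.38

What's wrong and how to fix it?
Bug: BETWEEN expects the lower bound first; with 1651.2 AND 474.38 the range is empty

Fix: Swap the bounds so the smaller value comes first

Corrected query:
SELECT id, product, total FROM orders WHERE total BETWEEN 474.38 AND 1651.2

Result:
id | product | total  
---+---------+--------
1  | Monitor | 1184.03
2  | Headset | 1431.16
5  | Webcam  | 636.38 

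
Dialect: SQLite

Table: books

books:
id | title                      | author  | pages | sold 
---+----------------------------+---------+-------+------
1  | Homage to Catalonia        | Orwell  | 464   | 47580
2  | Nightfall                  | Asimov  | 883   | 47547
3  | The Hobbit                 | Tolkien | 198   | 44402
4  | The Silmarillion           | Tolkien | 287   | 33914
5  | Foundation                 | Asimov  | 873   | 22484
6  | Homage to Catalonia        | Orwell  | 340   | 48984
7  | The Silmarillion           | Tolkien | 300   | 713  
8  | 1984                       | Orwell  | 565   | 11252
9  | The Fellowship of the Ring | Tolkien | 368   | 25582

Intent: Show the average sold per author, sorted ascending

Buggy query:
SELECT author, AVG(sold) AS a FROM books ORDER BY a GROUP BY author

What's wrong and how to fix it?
Bug: ORDER BY appears before GROUP BY; SQL clause order requires GROUP BY first

Fix: Move ORDER BY to the end, after GROUP BY

Corrected query:
SELECT author, AVG(sold) AS a FROM books GROUP BY author ORDER BY a

Result:
author  | a           
--------+-------------
Tolkien | 26152.75    
Asimov  | 35015.5     
Orwell  | 35938.666667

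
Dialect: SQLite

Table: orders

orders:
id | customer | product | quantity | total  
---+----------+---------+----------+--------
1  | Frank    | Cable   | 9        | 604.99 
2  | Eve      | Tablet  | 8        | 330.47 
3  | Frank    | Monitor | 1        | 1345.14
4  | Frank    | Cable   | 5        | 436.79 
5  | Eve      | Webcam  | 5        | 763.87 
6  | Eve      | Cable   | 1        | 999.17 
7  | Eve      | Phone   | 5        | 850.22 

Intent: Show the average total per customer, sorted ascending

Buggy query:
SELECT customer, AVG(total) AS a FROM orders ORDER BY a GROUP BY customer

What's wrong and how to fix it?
Bug: GROUP BY must precede ORDER BY

Fix: Reorder: SELECT … FROM … GROUP BY … ORDER BY …

Corrected query:
SELECT customer, AVG(total) AS a FROM orders GROUP BY customer ORDER BY a

Result:
customer | a       
---------+---------
Eve      | 735.9325
Frank    | 795.64  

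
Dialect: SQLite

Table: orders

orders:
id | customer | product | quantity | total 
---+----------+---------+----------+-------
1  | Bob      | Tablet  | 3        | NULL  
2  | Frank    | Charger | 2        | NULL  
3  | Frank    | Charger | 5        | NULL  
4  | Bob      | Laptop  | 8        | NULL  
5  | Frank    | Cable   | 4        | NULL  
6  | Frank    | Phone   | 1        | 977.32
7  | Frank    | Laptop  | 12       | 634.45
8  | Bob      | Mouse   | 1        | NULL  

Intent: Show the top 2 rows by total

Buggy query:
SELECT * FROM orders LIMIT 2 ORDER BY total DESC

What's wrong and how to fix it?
Bug: LIMIT must come after ORDER BY

Fix: Sort with ORDER BY, then apply LIMIT

Corrected query:
SELECT * FROM orders ORDER BY total DESC LIMIT 2

Result:
id | customer | product | quantity | total 
---+----------+---------+----------+-------
6  | Frank    | Phone   | 1        | 977.32
7  | Frank    | Laptop  | 12       | 634.45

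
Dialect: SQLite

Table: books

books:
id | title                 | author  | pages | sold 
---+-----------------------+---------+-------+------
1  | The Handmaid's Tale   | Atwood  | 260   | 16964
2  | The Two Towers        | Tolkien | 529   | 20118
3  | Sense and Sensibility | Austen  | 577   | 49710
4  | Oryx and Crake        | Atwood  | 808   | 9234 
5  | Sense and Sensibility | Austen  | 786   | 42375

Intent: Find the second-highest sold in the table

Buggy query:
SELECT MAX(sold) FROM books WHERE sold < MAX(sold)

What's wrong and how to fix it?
Bug: The inner MAX is an aggregate inside WHERE, which is not allowed

Fix: Put the inner MAX in a scalar subquery

Corrected query:
SELECT MAX(sold) FROM books WHERE sold < (SELECT MAX(sold) FROM books)

Result:
MAX(sold)
---------
42375    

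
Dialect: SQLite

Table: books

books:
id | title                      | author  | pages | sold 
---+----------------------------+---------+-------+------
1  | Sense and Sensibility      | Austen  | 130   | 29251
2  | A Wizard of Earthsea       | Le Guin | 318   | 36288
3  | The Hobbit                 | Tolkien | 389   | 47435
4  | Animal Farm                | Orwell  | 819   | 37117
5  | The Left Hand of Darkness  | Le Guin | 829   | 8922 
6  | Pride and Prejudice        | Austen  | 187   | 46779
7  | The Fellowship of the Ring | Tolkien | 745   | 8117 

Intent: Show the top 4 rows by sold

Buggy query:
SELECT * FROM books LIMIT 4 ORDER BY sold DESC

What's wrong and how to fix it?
Bug: LIMIT must come after ORDER BY

Fix: Swap the clauses: ORDER BY first, then LIMIT

Corrected query:
SELECT * FROM books ORDER BY sold DESC LIMIT 4

Result:
id | title                | author  | pages | sold 
---+----------------------+---------+-------+------
3  | The Hobbit           | Tolkien | 389   | 47435
6  | Pride and Prejudice  | Austen  | 187   | 46779
4  | Animal Farm          | Orwell  | 819   | 37117
2  | A Wizard of Earthsea | Le Guin | 318   | 36288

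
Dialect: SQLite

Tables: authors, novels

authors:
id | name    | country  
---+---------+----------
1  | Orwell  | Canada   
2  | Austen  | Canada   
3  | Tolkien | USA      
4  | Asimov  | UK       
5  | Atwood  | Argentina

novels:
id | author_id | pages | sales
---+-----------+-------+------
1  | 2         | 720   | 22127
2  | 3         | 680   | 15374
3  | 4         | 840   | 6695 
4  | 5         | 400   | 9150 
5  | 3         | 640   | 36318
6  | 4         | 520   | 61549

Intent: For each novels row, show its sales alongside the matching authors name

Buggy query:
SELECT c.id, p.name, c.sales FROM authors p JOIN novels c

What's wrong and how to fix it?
Bug: Missing join condition: each novels row is matched to all authors rows instead of just its own

Fix: Specify the join condition linking the foreign key to the parent id

Corrected query:
SELECT c.id, p.name, c.sales FROM authors p JOIN novels c ON c.author_id = p.id

Result:
id | name    | sales
---+---------+------
1  | Austen  | 22127
2  | Tolkien | 15374
3  | Asimov  | 6695 
4  | Atwood  | 9150 
5  | Tolkien | 36318
6  | Asimov  | 61549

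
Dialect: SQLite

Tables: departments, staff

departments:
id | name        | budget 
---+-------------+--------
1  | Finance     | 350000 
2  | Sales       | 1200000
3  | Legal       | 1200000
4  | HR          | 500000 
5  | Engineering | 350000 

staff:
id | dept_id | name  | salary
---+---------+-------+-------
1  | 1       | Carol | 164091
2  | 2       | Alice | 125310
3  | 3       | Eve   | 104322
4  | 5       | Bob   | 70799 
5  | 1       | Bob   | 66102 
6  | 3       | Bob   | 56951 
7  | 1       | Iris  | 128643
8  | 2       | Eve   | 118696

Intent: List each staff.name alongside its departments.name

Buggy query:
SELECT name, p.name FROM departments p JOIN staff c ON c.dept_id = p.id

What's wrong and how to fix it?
Bug: Both tables have a 'name' column; the unqualified reference is ambiguous

Fix: Prefix ambiguous columns with the table alias

Corrected query:
SELECT c.name, p.name FROM departments p JOIN staff c ON c.dept_id = p.id

Result:
name  | name       
------+------------
Carol | Finance    
Alice | Sales      
Eve   | Legal      
Bob   | Engineering
Bob   | Finance    
Bob   | Legal      
Iris  | Finance    
Eve   | Sales      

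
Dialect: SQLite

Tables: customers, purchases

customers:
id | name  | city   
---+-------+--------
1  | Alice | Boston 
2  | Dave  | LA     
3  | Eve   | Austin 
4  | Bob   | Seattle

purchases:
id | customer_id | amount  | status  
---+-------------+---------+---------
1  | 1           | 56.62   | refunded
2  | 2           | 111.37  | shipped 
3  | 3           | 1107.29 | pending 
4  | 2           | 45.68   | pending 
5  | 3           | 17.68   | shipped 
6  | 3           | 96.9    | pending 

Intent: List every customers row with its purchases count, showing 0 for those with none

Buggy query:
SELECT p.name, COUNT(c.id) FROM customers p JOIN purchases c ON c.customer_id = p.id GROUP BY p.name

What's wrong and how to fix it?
Bug: INNER JOIN drops customers rows that have no matching purchases rows

Fix: Use LEFT JOIN so parents without children still appear (COUNT(c.id) gives 0)

Corrected query:
SELECT p.name, COUNT(c.id) FROM customers p LEFT JOIN purchases c ON c.customer_id = p.id GROUP BY p.name

Result:
name  | COUNT(c.id)
------+------------
Alice | 1          
Bob   | 0          
Dave  | 2          
Eve   | 3          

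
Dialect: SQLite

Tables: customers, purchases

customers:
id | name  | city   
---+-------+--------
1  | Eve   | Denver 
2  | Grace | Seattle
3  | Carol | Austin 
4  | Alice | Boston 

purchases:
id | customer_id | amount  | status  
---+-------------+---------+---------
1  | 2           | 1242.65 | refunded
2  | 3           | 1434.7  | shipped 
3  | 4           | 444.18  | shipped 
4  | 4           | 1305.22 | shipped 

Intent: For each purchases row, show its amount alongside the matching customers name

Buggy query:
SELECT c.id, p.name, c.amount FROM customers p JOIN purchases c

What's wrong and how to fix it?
Bug: Missing join condition: each purchases row is matched to all customers rows instead of just its own

Fix: Specify the join condition linking the foreign key to the parent id

Corrected query:
SELECT c.id, p.name, c.amount FROM customers p JOIN purchases c ON c.customer_id = p.id

Result:
id | name  | amount 
---+-------+--------
1  | Grace | 1242.65
2  | Carol | 1434.7 
3  | Alice | 444.18 
4  | Alice | 1305.22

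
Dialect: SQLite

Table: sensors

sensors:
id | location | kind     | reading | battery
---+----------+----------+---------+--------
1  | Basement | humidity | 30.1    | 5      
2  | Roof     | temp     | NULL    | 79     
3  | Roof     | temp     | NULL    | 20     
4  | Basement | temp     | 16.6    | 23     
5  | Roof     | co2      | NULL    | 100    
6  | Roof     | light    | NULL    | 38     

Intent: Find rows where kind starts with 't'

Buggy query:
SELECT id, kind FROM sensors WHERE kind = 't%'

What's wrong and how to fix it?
Bug: Wildcards only work with LIKE; '=' treats '%' as a literal character

Fix: Replace '=' with LIKE so 't%' is treated as a pattern

Corrected query:
SELECT id, kind FROM sensors WHERE kind LIKE 't%'

Result:
id | kind
---+-----
2  | temp
3  | temp
4  | temp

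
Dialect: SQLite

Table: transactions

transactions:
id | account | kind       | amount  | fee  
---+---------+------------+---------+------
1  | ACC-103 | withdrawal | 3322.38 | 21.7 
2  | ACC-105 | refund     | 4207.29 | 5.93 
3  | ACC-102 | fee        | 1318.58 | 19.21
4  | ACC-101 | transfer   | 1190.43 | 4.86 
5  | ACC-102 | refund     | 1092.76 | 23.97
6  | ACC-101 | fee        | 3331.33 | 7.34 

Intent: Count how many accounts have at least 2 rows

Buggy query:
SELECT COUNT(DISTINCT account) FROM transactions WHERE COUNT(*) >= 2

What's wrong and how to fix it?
Bug: COUNT(*) cannot appear in WHERE; the per-group count doesn't exist yet

Fix: Group first with HAVING COUNT(*) >= 2, then COUNT the resulting groups

Corrected query:
SELECT COUNT(*) FROM (SELECT account FROM transactions GROUP BY account HAVING COUNT(*) >= 2)

Result:
COUNT(*)
--------
2       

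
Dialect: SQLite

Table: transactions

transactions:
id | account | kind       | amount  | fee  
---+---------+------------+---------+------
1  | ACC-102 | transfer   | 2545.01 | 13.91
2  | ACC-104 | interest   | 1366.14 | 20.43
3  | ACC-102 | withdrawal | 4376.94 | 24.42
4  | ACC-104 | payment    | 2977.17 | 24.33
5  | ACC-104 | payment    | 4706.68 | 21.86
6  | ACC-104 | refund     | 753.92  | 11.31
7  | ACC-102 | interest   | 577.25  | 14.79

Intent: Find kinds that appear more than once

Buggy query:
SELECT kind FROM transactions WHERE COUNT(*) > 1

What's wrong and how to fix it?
Bug: WHERE can't reference COUNT(*); aggregates are computed after WHERE

Fix: GROUP BY kind, then filter groups with HAVING COUNT(*) > 1

Corrected query:
SELECT kind FROM transactions GROUP BY kind HAVING COUNT(*) > 1

Result:
kind    
--------
interest
payment 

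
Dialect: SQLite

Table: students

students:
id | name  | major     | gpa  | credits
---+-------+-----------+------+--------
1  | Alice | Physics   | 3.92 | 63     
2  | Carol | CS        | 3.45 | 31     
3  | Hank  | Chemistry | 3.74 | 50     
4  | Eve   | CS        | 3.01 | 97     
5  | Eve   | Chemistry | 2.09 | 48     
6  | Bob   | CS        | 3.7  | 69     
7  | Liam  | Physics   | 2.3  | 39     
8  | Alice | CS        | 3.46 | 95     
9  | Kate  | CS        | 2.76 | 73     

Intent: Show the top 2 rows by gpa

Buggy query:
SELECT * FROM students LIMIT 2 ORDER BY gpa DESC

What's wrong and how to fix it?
Bug: LIMIT must come after ORDER BY

Fix: Swap the clauses: ORDER BY first, then LIMIT

Corrected query:
SELECT * FROM students ORDER BY gpa DESC LIMIT 2

Result:
id | name  | major     | gpa  | credits
---+-------+-----------+------+--------
1  | Alice | Physics   | 3.92 | 63     
3  | Hank  | Chemistry | 3.74 | 50     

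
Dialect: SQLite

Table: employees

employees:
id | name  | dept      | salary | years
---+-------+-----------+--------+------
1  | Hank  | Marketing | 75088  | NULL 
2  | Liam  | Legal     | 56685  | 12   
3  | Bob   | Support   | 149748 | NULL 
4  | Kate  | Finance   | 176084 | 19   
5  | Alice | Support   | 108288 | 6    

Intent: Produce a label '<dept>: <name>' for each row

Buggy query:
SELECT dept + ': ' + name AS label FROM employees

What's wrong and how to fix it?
Bug: '+' is numeric addition; on text columns SQLite converts them to 0 instead of concatenating

Fix: Replace + with || to concatenate text

Corrected query:
SELECT dept || ': ' || name AS label FROM employees

Result:
label          
---------------
Marketing: Hank
Legal: Liam    
Support: Bob   
Finance: Kate  
Support: Alice 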